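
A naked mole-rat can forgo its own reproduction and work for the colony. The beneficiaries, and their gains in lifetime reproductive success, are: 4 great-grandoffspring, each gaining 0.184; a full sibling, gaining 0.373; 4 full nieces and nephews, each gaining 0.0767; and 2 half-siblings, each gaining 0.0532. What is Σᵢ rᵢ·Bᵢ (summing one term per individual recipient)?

r to a great-grandoffspring = 0.125 (three parent–offspring links: r = (1/2)^3 = 1/8).
r to a full sibling = 1/2 (full sibs share both parents — two paths of length 2: r = 2·(1/2)^2 = 1/2).
r to a full niece or nephew = 1/4 (full aunt/uncle↔niece/nephew: two paths of length 3 through the shared grandparent pair: r = 2·(1/2)^3 = 1/4).
r to a half-sibling = 1/4 (half-sibs share one parent — one path of length 2: r = (1/2)^2 = 1/4).
Summing one r·B term per recipient: 4·0.125·0.184 + 1·0.5·0.373 + 4·0.25·0.0767 + 2·0.25·0.0532 = 0.3818.

0.3818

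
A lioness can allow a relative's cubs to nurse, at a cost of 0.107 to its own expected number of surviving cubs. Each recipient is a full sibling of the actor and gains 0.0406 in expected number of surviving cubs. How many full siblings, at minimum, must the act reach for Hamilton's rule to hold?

6

r to a full sibling = 0.5 (full sibs share both parents — two paths of length 2: r = 2·(1/2)^2 = 1/2).
Hamilton's rule: n·r·B > C  ⇒  n > C/(r·B) = 0.107/(0.5·0.0406) = 5.271.
The smallest integer exceeding 5.271 is 6.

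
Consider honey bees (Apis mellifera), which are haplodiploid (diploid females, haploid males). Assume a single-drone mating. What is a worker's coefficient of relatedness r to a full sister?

0.75

Haplodiploid full sisters inherit their father's entire haploid genome identically (contributing 1/2) and on average half of their mother's contribution (1/2 · 1/2 = 1/4); r = 1/2 + 1/4 = 3/4.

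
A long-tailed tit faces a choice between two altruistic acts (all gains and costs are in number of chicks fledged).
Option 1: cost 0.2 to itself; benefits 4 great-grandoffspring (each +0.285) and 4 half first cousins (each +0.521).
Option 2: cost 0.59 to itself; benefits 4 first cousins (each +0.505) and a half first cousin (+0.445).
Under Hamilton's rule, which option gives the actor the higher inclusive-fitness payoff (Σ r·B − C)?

Option 1: r to a great-grandoffspring = 0.125.
Option 1: r to a half first cousin = 0.0625.
Option 1: Σ r·B − C = (4·0.125·0.285 + 4·0.0625·0.521) − 0.2 = 0.07275.
Option 2: r to a first cousin = 0.125.
Option 2: r to a half first cousin = 0.0625.
Option 2: Σ r·B − C = (4·0.125·0.505 + 1·0.0625·0.445) − 0.59 = -0.3096875.
Option 1 has the higher net inclusive-fitness payoff.

Option 1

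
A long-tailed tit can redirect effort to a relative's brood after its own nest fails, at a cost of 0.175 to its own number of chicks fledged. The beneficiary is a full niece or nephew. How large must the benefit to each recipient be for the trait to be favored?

0.7

r to a full niece or nephew = 0.25 (full aunt/uncle↔niece/nephew: two paths of length 3 through the shared grandparent pair: r = 2·(1/2)^3 = 1/4).
Hamilton's rule with n recipients of equal r: n·r·B > C, so B > C/(n·r) = 0.175/(1·0.25) = 0.7.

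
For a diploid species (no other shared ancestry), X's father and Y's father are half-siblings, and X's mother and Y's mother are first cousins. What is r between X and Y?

0.09375

Wright's path rule: contributions from independent ancestry routes add.
X and Y are related in two ways: half first cousins through their fathers (r = 1/16) and second cousins through their mothers (r = 1/32).
r = 1/16 + 1/32 = 3/32 = 0.09375.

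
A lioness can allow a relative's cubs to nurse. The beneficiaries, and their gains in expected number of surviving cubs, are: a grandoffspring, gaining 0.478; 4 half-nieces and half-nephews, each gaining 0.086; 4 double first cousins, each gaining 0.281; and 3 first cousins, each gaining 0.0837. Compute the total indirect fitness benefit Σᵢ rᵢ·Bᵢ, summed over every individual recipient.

0.4748875

r to a grandoffspring = 0.25 (two parent–offspring links: r = (1/2)^2 = 1/4).
r to a half-niece or half-nephew = 1/8 (half-aunt/uncle↔niece/nephew: one path of length 3: r = (1/2)^3 = 1/8).
r to a double first cousin = 1/4 (double first cousins share both grandparent pairs — four paths of length 4: r = 4·(1/2)^4 = 1/4).
r to a first cousin = 1/8 (first cousins share one grandparent pair — two paths of length 4: r = 2·(1/2)^4 = 1/8).
Summing one r·B term per recipient: 1·0.25·0.478 + 4·0.125·0.086 + 4·0.25·0.281 + 3·0.125·0.0837 = 0.4748875.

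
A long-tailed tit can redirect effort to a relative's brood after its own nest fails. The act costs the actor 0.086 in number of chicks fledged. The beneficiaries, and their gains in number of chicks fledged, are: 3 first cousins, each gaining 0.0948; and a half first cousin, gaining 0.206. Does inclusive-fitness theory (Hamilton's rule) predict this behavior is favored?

No

Hamilton's rule: the trait is favored when the sum of r·B over every recipient exceeds the actor's cost C.
r to a first cousin = 1/8 (first cousins share one grandparent pair — two paths of length 4: r = 2·(1/2)^4 = 1/8).
r to a half first cousin = 1/16 (half first cousins share one grandparent — one path of length 4: r = (1/2)^4 = 1/16).
Summing one r·B term per recipient: 3·0.125·0.0948 + 1·0.0625·0.206 = 0.048425.
0.048425 < 0.086: the indirect benefit is less than the cost.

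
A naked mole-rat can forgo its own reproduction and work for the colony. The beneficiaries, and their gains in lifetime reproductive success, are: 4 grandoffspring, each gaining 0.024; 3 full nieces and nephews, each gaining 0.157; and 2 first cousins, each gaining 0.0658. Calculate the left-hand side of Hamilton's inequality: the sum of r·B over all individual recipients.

0.1582

r to a grandoffspring = 0.25 (two parent–offspring links: r = (1/2)^2 = 1/4).
r to a full niece or nephew = 0.25 (full aunt/uncle↔niece/nephew: two paths of length 3 through the shared grandparent pair: r = 2·(1/2)^3 = 1/4).
r to a first cousin = 0.125 (first cousins share one grandparent pair — two paths of length 4: r = 2·(1/2)^4 = 1/8).
Summing one r·B term per recipient: 4·0.25·0.024 + 3·0.25·0.157 + 2·0.125·0.0658 = 0.1582.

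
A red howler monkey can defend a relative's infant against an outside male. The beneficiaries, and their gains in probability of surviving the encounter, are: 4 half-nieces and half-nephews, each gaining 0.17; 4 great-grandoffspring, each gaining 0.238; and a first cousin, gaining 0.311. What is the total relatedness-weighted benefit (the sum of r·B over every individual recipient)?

0.242875

r to a half-niece or half-nephew = 0.125 (half-aunt/uncle↔niece/nephew: one path of length 3: r = (1/2)^3 = 1/8).
r to a great-grandoffspring = 0.125 (three parent–offspring links: r = (1/2)^3 = 1/8).
r to a first cousin = 1/8 (first cousins share one grandparent pair — two paths of length 4: r = 2·(1/2)^4 = 1/8).
Summing one r·B term per recipient: 4·0.125·0.17 + 4·0.125·0.238 + 1·0.125·0.311 = 0.242875.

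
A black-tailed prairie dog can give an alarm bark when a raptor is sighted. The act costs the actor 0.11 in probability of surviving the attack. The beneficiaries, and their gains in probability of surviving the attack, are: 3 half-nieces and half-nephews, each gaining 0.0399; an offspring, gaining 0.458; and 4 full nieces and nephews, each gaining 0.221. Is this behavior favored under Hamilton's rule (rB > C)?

Hamilton's rule: the trait is favored when the sum of r·B over every recipient exceeds the actor's cost C.
r to a half-niece or half-nephew = 1/8 (half-aunt/uncle↔niece/nephew: one path of length 3: r = (1/2)^3 = 1/8).
r to an offspring = 0.5 (one parent–offspring link: r = (1/2)^1 = 1/2).
r to a full niece or nephew = 1/4 (full aunt/uncle↔niece/nephew: two paths of length 3 through the shared grandparent pair: r = 2·(1/2)^3 = 1/4).
Summing one r·B term per recipient: 3·0.125·0.0399 + 1·0.5·0.458 + 4·0.25·0.221 = 0.4649625.
0.4649625 > 0.11: the indirect benefit exceeds the cost.

Yes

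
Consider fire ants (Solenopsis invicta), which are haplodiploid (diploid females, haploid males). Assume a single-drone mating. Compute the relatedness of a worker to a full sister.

Haplodiploid full sisters inherit their father's entire haploid genome identically (contributing 1/2) and on average half of their mother's contribution (1/2 · 1/2 = 1/4); r = 1/2 + 1/4 = 3/4.

0.75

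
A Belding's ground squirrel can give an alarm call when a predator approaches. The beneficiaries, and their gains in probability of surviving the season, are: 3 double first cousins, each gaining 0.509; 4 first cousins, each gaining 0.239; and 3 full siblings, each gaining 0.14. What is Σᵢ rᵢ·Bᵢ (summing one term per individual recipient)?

r to a double first cousin = 0.25 (double first cousins share both grandparent pairs — four paths of length 4: r = 4·(1/2)^4 = 1/4).
r to a first cousin = 0.125 (first cousins share one grandparent pair — two paths of length 4: r = 2·(1/2)^4 = 1/8).
r to a full sibling = 1/2 (full sibs share both parents — two paths of length 2: r = 2·(1/2)^2 = 1/2).
Summing one r·B term per recipient: 3·0.25·0.509 + 4·0.125·0.239 + 3·0.5·0.14 = 0.71125.

0.71125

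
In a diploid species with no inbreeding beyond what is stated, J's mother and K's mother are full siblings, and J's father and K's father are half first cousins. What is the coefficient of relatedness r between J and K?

0.140625

Independent pedigree routes through distinct common ancestors add.
J and K are related in two ways: first cousins through their mothers (r = 1/8) and half second cousins through their fathers (r = 1/64).
r = 1/8 + 1/64 = 0.140625.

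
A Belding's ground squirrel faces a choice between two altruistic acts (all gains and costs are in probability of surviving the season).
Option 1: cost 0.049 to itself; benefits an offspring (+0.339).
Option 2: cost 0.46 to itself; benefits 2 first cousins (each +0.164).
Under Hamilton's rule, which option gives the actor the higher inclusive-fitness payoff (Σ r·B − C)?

Option 1

Option 1: r to an offspring = 0.5.
Option 1: Σ r·B − C = (1·0.5·0.339) − 0.049 = 0.1205.
Option 2: r to a first cousin = 0.125.
Option 2: Σ r·B − C = (2·0.125·0.164) − 0.46 = -0.419.
Option 1 has the higher net inclusive-fitness payoff.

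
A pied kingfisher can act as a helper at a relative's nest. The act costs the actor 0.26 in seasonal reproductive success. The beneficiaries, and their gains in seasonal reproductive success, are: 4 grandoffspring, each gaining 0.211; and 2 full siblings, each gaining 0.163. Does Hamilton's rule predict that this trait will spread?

Yes

Hamilton's rule: the trait is favored when the sum of r·B over every recipient exceeds the actor's cost C.
r to a grandoffspring = 0.25 (two parent–offspring links: r = (1/2)^2 = 1/4).
r to a full sibling = 0.5 (full sibs share both parents — two paths of length 2: r = 2·(1/2)^2 = 1/2).
Summing one r·B term per recipient: 4·0.25·0.211 + 2·0.5·0.163 = 0.374.
0.374 > 0.26: the indirect benefit exceeds the cost.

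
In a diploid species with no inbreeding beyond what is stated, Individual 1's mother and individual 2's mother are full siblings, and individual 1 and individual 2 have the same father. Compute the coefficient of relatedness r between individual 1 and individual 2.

0.375

Independent pedigree routes through distinct common ancestors add.
Individual 1 and individual 2 are related in two ways: first cousins through their mothers (r = 1/8) and half-sibs through their shared father (r = 1/4).
r = 1/8 + 1/4 = 3/8 = 0.375.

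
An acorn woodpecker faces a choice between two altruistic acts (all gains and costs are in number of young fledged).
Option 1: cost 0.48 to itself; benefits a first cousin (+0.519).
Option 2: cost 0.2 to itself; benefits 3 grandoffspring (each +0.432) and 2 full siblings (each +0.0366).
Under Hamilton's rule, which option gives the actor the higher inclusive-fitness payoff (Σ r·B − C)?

Option 2

Option 1: r to a first cousin = 0.125.
Option 1: Σ r·B − C = (1·0.125·0.519) − 0.48 = -0.415125.
Option 2: r to a grandoffspring = 0.25.
Option 2: r to a full sibling = 0.5.
Option 2: Σ r·B − C = (3·0.25·0.432 + 2·0.5·0.0366) − 0.2 = 0.1606.
Option 2 has the higher net inclusive-fitness payoff.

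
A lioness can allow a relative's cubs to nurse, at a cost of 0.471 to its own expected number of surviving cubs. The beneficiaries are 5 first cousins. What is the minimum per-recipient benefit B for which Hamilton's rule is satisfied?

0.7536

r to a first cousin = 0.125 (first cousins share one grandparent pair — two paths of length 4: r = 2·(1/2)^4 = 1/8).
Hamilton's rule with n recipients of equal r: n·r·B > C, so B > C/(n·r) = 0.471/(5·0.125) = 0.7536.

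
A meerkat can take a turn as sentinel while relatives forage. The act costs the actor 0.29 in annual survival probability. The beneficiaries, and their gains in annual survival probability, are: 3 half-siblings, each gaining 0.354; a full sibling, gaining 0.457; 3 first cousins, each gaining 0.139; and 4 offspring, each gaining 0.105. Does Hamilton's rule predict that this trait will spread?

Yes

Hamilton's rule: the trait is favored when the sum of r·B over every recipient exceeds the actor's cost C.
r to a half-sibling = 0.25 (half-sibs share one parent — one path of length 2: r = (1/2)^2 = 1/4).
r to a full sibling = 0.5 (full sibs share both parents — two paths of length 2: r = 2·(1/2)^2 = 1/2).
r to a first cousin = 1/8 (first cousins share one grandparent pair — two paths of length 4: r = 2·(1/2)^4 = 1/8).
r to an offspring = 0.5 (one parent–offspring link: r = (1/2)^1 = 1/2).
Summing one r·B term per recipient: 3·0.25·0.354 + 1·0.5·0.457 + 3·0.125·0.139 + 4·0.5·0.105 = 0.756125.
0.756125 > 0.29: the indirect benefit exceeds the cost.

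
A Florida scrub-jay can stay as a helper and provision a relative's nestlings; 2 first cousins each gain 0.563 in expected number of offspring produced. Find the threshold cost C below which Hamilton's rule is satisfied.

0.14075

r to a first cousin = 0.125 (first cousins share one grandparent pair — two paths of length 4: r = 2·(1/2)^4 = 1/8).
Hamilton's rule: n·r·B > C, so the trait is favored while C < n·r·B = 2·0.125·0.563 = 0.14075.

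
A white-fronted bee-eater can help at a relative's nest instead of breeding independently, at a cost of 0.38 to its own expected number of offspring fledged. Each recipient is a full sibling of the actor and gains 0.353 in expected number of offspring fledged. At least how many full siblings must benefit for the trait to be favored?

r to a full sibling = 1/2 (full sibs share both parents — two paths of length 2: r = 2·(1/2)^2 = 1/2).
Hamilton's rule: n·r·B > C  ⇒  n > C/(r·B) = 0.38/(0.5·0.353) = 2.153.
The smallest integer exceeding 2.153 is 3.

3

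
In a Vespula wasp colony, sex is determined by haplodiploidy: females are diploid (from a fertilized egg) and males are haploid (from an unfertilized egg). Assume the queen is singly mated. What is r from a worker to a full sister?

Haplodiploid full sisters inherit their father's entire haploid genome identically (contributing 1/2) and on average half of their mother's contribution (1/2 · 1/2 = 1/4); r = 1/2 + 1/4 = 3/4.

0.75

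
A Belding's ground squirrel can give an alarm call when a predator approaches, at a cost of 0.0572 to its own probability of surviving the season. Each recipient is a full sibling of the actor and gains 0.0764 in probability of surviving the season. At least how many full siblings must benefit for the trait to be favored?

2

r to a full sibling = 1/2 (full sibs share both parents — two paths of length 2: r = 2·(1/2)^2 = 1/2).
Hamilton's rule: n·r·B > C  ⇒  n > C/(r·B) = 0.0572/(0.5·0.0764) = 1.497.
The smallest integer exceeding 1.497 is 2.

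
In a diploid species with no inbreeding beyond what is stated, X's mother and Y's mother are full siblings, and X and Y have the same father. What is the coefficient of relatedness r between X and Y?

Independent pedigree routes through distinct common ancestors add.
X and Y are related in two ways: first cousins through their mothers (r = 1/8) and half-sibs through their shared father (r = 1/4).
r = 1/8 + 1/4 = 3/8 = 0.375.

0.375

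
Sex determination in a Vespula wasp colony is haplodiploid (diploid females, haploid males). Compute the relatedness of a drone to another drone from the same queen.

Haploid brothers each carry a random half of the queen's diploid genome, so on average they share half: r = 1/2.

0.5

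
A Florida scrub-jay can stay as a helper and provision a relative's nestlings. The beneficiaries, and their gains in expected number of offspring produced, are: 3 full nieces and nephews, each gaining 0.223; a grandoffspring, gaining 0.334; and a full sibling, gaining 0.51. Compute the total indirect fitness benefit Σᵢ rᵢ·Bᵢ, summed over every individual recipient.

r to a full niece or nephew = 1/4 (full aunt/uncle↔niece/nephew: two paths of length 3 through the shared grandparent pair: r = 2·(1/2)^3 = 1/4).
r to a grandoffspring = 1/4 (two parent–offspring links: r = (1/2)^2 = 1/4).
r to a full sibling = 1/2 (full sibs share both parents — two paths of length 2: r = 2·(1/2)^2 = 1/2).
Summing one r·B term per recipient: 3·0.25·0.223 + 1·0.25·0.334 + 1·0.5·0.51 = 0.50575.

0.50575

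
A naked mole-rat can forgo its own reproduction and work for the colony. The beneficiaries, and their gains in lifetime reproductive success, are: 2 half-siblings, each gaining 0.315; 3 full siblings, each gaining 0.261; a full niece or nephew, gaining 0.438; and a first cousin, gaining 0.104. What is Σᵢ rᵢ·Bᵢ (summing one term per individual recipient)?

r to a half-sibling = 0.25 (half-sibs share one parent — one path of length 2: r = (1/2)^2 = 1/4).
r to a full sibling = 0.5 (full sibs share both parents — two paths of length 2: r = 2·(1/2)^2 = 1/2).
r to a full niece or nephew = 1/4 (full aunt/uncle↔niece/nephew: two paths of length 3 through the shared grandparent pair: r = 2·(1/2)^3 = 1/4).
r to a first cousin = 0.125 (first cousins share one grandparent pair — two paths of length 4: r = 2·(1/2)^4 = 1/8).
Summing one r·B term per recipient: 2·0.25·0.315 + 3·0.5·0.261 + 1·0.25·0.438 + 1·0.125·0.104 = 0.6715.

0.6715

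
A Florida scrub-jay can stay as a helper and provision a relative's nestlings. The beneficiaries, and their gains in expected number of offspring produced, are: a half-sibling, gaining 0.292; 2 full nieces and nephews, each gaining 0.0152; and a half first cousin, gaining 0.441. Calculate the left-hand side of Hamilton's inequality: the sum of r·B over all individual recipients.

r to a half-sibling = 0.25 (half-sibs share one parent — one path of length 2: r = (1/2)^2 = 1/4).
r to a full niece or nephew = 0.25 (full aunt/uncle↔niece/nephew: two paths of length 3 through the shared grandparent pair: r = 2·(1/2)^3 = 1/4).
r to a half first cousin = 1/16 (half first cousins share one grandparent — one path of length 4: r = (1/2)^4 = 1/16).
Summing one r·B term per recipient: 1·0.25·0.292 + 2·0.25·0.0152 + 1·0.0625·0.441 = 0.1081625.

0.1081625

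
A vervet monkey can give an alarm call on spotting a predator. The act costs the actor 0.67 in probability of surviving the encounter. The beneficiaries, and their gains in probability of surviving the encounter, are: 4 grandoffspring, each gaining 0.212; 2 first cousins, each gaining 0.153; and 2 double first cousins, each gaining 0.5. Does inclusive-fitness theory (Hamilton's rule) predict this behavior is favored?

No

Hamilton's rule: the trait is favored when the sum of r·B over every recipient exceeds the actor's cost C.
r to a grandoffspring = 1/4 (two parent–offspring links: r = (1/2)^2 = 1/4).
r to a first cousin = 0.125 (first cousins share one grandparent pair — two paths of length 4: r = 2·(1/2)^4 = 1/8).
r to a double first cousin = 0.25 (double first cousins share both grandparent pairs — four paths of length 4: r = 4·(1/2)^4 = 1/4).
Summing one r·B term per recipient: 4·0.25·0.212 + 2·0.125·0.153 + 2·0.25·0.5 = 0.50025.
0.50025 < 0.67: the indirect benefit is less than the cost.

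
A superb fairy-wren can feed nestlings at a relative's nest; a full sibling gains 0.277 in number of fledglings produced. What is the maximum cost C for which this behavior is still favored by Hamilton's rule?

r to a full sibling = 1/2 (full sibs share both parents — two paths of length 2: r = 2·(1/2)^2 = 1/2).
Hamilton's rule: n·r·B > C, so the trait is favored while C < n·r·B = 1·0.5·0.277 = 0.1385.

0.1385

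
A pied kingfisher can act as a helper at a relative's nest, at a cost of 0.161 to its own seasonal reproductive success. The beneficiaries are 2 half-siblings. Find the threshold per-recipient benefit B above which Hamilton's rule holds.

0.322

r to a half-sibling = 1/4 (half-sibs share one parent — one path of length 2: r = (1/2)^2 = 1/4).
Hamilton's rule with n recipients of equal r: n·r·B > C, so B > C/(n·r) = 0.161/(2·0.25) = 0.322.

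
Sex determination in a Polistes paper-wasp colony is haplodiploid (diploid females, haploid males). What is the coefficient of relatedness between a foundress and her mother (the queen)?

0.5

One meiotic link between diploid queen and diploid daughter: r = 1/2.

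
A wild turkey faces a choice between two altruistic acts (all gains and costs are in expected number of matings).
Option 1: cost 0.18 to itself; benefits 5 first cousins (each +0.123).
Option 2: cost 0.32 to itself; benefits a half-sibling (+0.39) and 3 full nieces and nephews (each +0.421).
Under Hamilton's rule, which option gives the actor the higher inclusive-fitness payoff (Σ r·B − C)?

Option 2

Option 1: r to a first cousin = 0.125.
Option 1: Σ r·B − C = (5·0.125·0.123) − 0.18 = -0.103125.
Option 2: r to a half-sibling = 0.25.
Option 2: r to a full niece or nephew = 0.25.
Option 2: Σ r·B − C = (1·0.25·0.39 + 3·0.25·0.421) − 0.32 = 0.09325.
Option 2 has the higher net inclusive-fitness payoff.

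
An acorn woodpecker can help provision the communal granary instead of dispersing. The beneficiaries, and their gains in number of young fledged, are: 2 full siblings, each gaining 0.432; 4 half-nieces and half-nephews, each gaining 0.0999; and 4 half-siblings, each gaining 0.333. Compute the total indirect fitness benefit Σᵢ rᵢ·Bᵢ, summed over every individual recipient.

0.81495

r to a full sibling = 1/2 (full sibs share both parents — two paths of length 2: r = 2·(1/2)^2 = 1/2).
r to a half-niece or half-nephew = 1/8 (half-aunt/uncle↔niece/nephew: one path of length 3: r = (1/2)^3 = 1/8).
r to a half-sibling = 1/4 (half-sibs share one parent — one path of length 2: r = (1/2)^2 = 1/4).
Summing one r·B term per recipient: 2·0.5·0.432 + 4·0.125·0.0999 + 4·0.25·0.333 = 0.81495.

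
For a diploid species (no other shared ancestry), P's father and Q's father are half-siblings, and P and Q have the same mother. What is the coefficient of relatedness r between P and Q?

Independent pedigree routes through distinct common ancestors add.
P and Q are related in two ways: half first cousins through their fathers (r = 1/16) and half-sibs through their shared mother (r = 1/4).
r = 1/16 + 1/4 = 5/16 = 0.3125.

0.3125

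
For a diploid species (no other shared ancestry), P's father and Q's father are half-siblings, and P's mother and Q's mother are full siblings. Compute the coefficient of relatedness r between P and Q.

0.1875

Relatedness sums over independent paths through distinct common ancestors.
P and Q are related in two ways: half first cousins through their fathers (r = 1/16) and first cousins through their mothers (r = 1/8).
r = 1/16 + 1/8 = 3/16 = 0.1875.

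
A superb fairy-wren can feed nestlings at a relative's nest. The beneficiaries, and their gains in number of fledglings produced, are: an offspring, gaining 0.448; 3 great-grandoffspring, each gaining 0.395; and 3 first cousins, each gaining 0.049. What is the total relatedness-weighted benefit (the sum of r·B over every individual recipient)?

0.3905

r to an offspring = 0.5 (one parent–offspring link: r = (1/2)^1 = 1/2).
r to a great-grandoffspring = 0.125 (three parent–offspring links: r = (1/2)^3 = 1/8).
r to a first cousin = 0.125 (first cousins share one grandparent pair — two paths of length 4: r = 2·(1/2)^4 = 1/8).
Summing one r·B term per recipient: 1·0.5·0.448 + 3·0.125·0.395 + 3·0.125·0.049 = 0.3905.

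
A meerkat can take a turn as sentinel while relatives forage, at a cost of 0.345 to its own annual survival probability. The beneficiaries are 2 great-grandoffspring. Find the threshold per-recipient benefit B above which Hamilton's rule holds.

r to a great-grandoffspring = 0.125 (three parent–offspring links: r = (1/2)^3 = 1/8).
Hamilton's rule with n recipients of equal r: n·r·B > C, so B > C/(n·r) = 0.345/(2·0.125) = 1.38.

1.38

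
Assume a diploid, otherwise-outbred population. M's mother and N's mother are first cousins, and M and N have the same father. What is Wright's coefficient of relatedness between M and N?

Independent pedigree routes through distinct common ancestors add.
M and N are related in two ways: second cousins through their mothers (r = 1/32) and half-sibs through their shared father (r = 1/4).
r = 1/32 + 1/4 = 9/32 = 0.28125.

0.28125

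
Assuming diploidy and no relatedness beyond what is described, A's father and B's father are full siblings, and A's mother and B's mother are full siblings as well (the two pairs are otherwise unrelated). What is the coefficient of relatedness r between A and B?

0.25

With two independent routes of shared ancestry, r is the sum of the two contributions.
A and B are related in two ways: first cousins through their fathers (r = 1/8) and first cousins through their mothers (r = 1/8) — i.e. double first cousins.
r = 1/8 + 1/8 = 0.25.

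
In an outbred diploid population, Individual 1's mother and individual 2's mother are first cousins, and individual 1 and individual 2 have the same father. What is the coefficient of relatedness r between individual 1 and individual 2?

0.28125

Wright's path rule: contributions from independent ancestry routes add.
Individual 1 and individual 2 are related in two ways: second cousins through their mothers (r = 1/32) and half-sibs through their shared father (r = 1/4).
r = 1/32 + 1/4 = 0.28125.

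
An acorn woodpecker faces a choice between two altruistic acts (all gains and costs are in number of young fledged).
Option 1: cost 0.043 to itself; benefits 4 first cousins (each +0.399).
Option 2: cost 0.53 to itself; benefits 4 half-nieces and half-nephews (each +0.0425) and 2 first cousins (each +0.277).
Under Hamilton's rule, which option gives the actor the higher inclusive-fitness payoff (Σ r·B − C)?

Option 1

Option 1: r to a first cousin = 0.125.
Option 1: Σ r·B − C = (4·0.125·0.399) − 0.043 = 0.1565.
Option 2: r to a half-niece or half-nephew = 0.125.
Option 2: r to a first cousin = 0.125.
Option 2: Σ r·B − C = (4·0.125·0.0425 + 2·0.125·0.277) − 0.53 = -0.4395.
Option 1 has the higher net inclusive-fitness payoff.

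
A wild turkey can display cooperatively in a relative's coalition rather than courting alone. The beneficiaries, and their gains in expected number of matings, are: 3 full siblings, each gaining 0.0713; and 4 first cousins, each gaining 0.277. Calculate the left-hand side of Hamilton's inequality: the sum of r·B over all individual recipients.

r to a full sibling = 1/2 (full sibs share both parents — two paths of length 2: r = 2·(1/2)^2 = 1/2).
r to a first cousin = 1/8 (first cousins share one grandparent pair — two paths of length 4: r = 2·(1/2)^4 = 1/8).
Summing one r·B term per recipient: 3·0.5·0.0713 + 4·0.125·0.277 = 0.24545.

0.24545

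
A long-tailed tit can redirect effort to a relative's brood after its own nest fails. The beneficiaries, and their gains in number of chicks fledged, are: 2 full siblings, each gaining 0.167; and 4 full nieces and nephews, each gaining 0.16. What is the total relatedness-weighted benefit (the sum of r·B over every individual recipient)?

r to a full sibling = 0.5 (full sibs share both parents — two paths of length 2: r = 2·(1/2)^2 = 1/2).
r to a full niece or nephew = 1/4 (full aunt/uncle↔niece/nephew: two paths of length 3 through the shared grandparent pair: r = 2·(1/2)^3 = 1/4).
Summing one r·B term per recipient: 2·0.5·0.167 + 4·0.25·0.16 = 0.327.

0.327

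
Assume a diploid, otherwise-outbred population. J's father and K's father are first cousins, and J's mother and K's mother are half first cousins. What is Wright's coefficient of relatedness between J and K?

0.046875

Wright's path rule: contributions from independent ancestry routes add.
J and K are related in two ways: second cousins through their fathers (r = 1/32) and half second cousins through their mothers (r = 1/64).
r = 1/32 + 1/64 = 3/64 = 0.046875.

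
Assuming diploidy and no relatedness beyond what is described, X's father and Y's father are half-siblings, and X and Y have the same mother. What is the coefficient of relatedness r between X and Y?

With two independent routes of shared ancestry, r is the sum of the two contributions.
X and Y are related in two ways: half first cousins through their fathers (r = 1/16) and half-sibs through their shared mother (r = 1/4).
r = 1/16 + 1/4 = 0.3125.

0.3125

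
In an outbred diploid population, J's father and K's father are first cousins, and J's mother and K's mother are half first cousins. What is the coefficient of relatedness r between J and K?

0.046875

Wright's path rule: contributions from independent ancestry routes add.
J and K are related in two ways: second cousins through their fathers (r = 1/32) and half second cousins through their mothers (r = 1/64).
r = 1/32 + 1/64 = 0.046875.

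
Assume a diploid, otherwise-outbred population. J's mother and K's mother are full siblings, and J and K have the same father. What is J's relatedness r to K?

0.375

With two independent routes of shared ancestry, r is the sum of the two contributions.
J and K are related in two ways: first cousins through their mothers (r = 1/8) and half-sibs through their shared father (r = 1/4).
r = 1/8 + 1/4 = 0.375.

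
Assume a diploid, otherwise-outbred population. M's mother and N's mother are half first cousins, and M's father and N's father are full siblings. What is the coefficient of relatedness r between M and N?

0.140625

Wright's path rule: contributions from independent ancestry routes add.
M and N are related in two ways: half second cousins through their mothers (r = 1/64) and first cousins through their fathers (r = 1/8).
r = 1/64 + 1/8 = 9/64 = 0.140625.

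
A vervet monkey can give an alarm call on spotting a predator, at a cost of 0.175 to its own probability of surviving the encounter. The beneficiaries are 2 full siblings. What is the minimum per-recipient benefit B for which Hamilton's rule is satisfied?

r to a full sibling = 1/2 (full sibs share both parents — two paths of length 2: r = 2·(1/2)^2 = 1/2).
Hamilton's rule with n recipients of equal r: n·r·B > C, so B > C/(n·r) = 0.175/(2·0.5) = 0.175.

0.175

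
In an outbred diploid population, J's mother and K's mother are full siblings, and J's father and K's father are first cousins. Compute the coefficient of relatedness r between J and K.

0.15625

Wright's path rule: contributions from independent ancestry routes add.
J and K are related in two ways: first cousins through their mothers (r = 1/8) and second cousins through their fathers (r = 1/32).
r = 1/8 + 1/32 = 5/32 = 0.15625.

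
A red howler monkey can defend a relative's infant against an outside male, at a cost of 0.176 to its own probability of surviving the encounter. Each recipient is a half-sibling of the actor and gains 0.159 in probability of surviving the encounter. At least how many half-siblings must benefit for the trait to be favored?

5

r to a half-sibling = 1/4 (half-sibs share one parent — one path of length 2: r = (1/2)^2 = 1/4).
Hamilton's rule: n·r·B > C  ⇒  n > C/(r·B) = 0.176/(0.25·0.159) = 4.428.
The smallest integer exceeding 4.428 is 5.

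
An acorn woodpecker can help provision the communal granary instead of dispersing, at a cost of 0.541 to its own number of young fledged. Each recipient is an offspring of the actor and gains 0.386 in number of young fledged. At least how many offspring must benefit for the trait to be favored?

r to an offspring = 0.5 (one parent–offspring link: r = (1/2)^1 = 1/2).
Hamilton's rule: n·r·B > C  ⇒  n > C/(r·B) = 0.541/(0.5·0.386) = 2.803.
The smallest integer exceeding 2.803 is 3.

3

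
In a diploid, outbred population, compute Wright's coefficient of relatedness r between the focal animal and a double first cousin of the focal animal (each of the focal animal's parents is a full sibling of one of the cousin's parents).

0.25

Each parent–offspring link contributes a factor of 1/2, and independent paths through distinct common ancestors add.
Double first cousins share both grandparent pairs — four paths of length 4: r = 4·(1/2)^4 = 1/4.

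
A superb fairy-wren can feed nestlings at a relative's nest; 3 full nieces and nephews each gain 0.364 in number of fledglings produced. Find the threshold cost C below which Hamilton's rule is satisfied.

0.273

r to a full niece or nephew = 1/4 (full aunt/uncle↔niece/nephew: two paths of length 3 through the shared grandparent pair: r = 2·(1/2)^3 = 1/4).
Hamilton's rule: n·r·B > C, so the trait is favored while C < n·r·B = 3·0.25·0.364 = 0.273.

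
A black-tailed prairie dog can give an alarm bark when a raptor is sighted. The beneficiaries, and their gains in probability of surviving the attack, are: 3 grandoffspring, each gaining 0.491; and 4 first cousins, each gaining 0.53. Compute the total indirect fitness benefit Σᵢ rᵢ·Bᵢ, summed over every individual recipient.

0.63325

r to a grandoffspring = 1/4 (two parent–offspring links: r = (1/2)^2 = 1/4).
r to a first cousin = 1/8 (first cousins share one grandparent pair — two paths of length 4: r = 2·(1/2)^4 = 1/8).
Summing one r·B term per recipient: 3·0.25·0.491 + 4·0.125·0.53 = 0.63325.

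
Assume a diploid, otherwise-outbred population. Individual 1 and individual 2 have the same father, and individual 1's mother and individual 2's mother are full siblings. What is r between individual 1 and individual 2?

0.375

With two independent routes of shared ancestry, r is the sum of the two contributions.
Individual 1 and individual 2 are related in two ways: half-sibs through their shared father (r = 1/4) and first cousins through their mothers (r = 1/8).
r = 1/4 + 1/8 = 3/8 = 0.375.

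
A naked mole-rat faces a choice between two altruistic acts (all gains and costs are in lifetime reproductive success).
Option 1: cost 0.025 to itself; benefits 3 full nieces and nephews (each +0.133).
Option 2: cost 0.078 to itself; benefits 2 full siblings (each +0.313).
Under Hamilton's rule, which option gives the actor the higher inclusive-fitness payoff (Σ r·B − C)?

Option 2

Option 1: r to a full niece or nephew = 0.25.
Option 1: Σ r·B − C = (3·0.25·0.133) − 0.025 = 0.07475.
Option 2: r to a full sibling = 0.5.
Option 2: Σ r·B − C = (2·0.5·0.313) − 0.078 = 0.235.
Option 2 has the higher net inclusive-fitness payoff.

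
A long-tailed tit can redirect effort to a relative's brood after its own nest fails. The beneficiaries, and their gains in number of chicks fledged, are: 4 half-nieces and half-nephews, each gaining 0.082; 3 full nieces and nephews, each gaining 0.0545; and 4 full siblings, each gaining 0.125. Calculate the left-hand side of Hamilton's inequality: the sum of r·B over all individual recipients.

0.331875

r to a half-niece or half-nephew = 0.125 (half-aunt/uncle↔niece/nephew: one path of length 3: r = (1/2)^3 = 1/8).
r to a full niece or nephew = 1/4 (full aunt/uncle↔niece/nephew: two paths of length 3 through the shared grandparent pair: r = 2·(1/2)^3 = 1/4).
r to a full sibling = 1/2 (full sibs share both parents — two paths of length 2: r = 2·(1/2)^2 = 1/2).
Summing one r·B term per recipient: 4·0.125·0.082 + 3·0.25·0.0545 + 4·0.5·0.125 = 0.331875.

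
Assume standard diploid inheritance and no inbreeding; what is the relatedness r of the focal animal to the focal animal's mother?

0.5

Each parent–offspring link contributes a factor of 1/2, and independent paths through distinct common ancestors add.
One parent–offspring link: r = (1/2)^1 = 1/2.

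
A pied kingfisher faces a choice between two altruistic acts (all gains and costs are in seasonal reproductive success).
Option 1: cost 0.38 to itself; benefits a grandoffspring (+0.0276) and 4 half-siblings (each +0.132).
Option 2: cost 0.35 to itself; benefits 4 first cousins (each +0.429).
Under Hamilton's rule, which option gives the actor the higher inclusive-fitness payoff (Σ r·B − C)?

Option 1: r to a grandoffspring = 0.25.
Option 1: r to a half-sibling = 0.25.
Option 1: Σ r·B − C = (1·0.25·0.0276 + 4·0.25·0.132) − 0.38 = -0.2411.
Option 2: r to a first cousin = 0.125.
Option 2: Σ r·B − C = (4·0.125·0.429) − 0.35 = -0.1355.
Option 2 has the higher net inclusive-fitness payoff.

Option 2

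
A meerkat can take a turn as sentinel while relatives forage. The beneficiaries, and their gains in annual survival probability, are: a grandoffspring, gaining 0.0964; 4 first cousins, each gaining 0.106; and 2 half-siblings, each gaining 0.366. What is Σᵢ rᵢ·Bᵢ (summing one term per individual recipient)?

0.2601

r to a grandoffspring = 1/4 (two parent–offspring links: r = (1/2)^2 = 1/4).
r to a first cousin = 1/8 (first cousins share one grandparent pair — two paths of length 4: r = 2·(1/2)^4 = 1/8).
r to a half-sibling = 1/4 (half-sibs share one parent — one path of length 2: r = (1/2)^2 = 1/4).
Summing one r·B term per recipient: 1·0.25·0.0964 + 4·0.125·0.106 + 2·0.25·0.366 = 0.2601.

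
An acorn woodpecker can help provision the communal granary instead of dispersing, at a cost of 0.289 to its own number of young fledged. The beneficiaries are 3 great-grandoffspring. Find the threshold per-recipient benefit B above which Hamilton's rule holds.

r to a great-grandoffspring = 0.125 (three parent–offspring links: r = (1/2)^3 = 1/8).
Hamilton's rule with n recipients of equal r: n·r·B > C, so B > C/(n·r) = 0.289/(3·0.125) = 0.7707.

0.7707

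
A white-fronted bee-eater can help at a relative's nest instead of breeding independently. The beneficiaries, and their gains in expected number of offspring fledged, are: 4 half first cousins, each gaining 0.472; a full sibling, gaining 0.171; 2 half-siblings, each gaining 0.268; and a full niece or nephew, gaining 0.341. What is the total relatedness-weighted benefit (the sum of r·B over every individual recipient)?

r to a half first cousin = 1/16 (half first cousins share one grandparent — one path of length 4: r = (1/2)^4 = 1/16).
r to a full sibling = 0.5 (full sibs share both parents — two paths of length 2: r = 2·(1/2)^2 = 1/2).
r to a half-sibling = 0.25 (half-sibs share one parent — one path of length 2: r = (1/2)^2 = 1/4).
r to a full niece or nephew = 0.25 (full aunt/uncle↔niece/nephew: two paths of length 3 through the shared grandparent pair: r = 2·(1/2)^3 = 1/4).
Summing one r·B term per recipient: 4·0.0625·0.472 + 1·0.5·0.171 + 2·0.25·0.268 + 1·0.25·0.341 = 0.42275.

0.42275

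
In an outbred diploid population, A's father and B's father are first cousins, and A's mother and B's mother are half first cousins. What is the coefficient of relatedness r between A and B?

0.046875

With two independent routes of shared ancestry, r is the sum of the two contributions.
A and B are related in two ways: second cousins through their fathers (r = 1/32) and half second cousins through their mothers (r = 1/64).
r = 1/32 + 1/64 = 3/64 = 0.046875.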